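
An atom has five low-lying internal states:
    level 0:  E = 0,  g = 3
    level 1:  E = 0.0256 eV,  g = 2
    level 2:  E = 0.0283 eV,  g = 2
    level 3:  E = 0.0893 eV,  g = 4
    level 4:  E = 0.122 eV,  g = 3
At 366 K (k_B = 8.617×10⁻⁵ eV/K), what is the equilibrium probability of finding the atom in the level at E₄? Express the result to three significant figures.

0.0125

k_BT = 8.617×10⁻⁵ × 366 K = 0.031538 eV.
Eᵢ/kT = 0, 0.81172, 0.89733, 2.8315, 3.8683.
Z = Σ gᵢe^(−Eᵢ/kT) = 3·e^(−0) + 2·e^(−0.81172) + 2·e^(−0.89733) + 4·e^(−2.8315) + 3·e^(−3.8683) = 3.0000 + 0.88819 + 0.81531 + 0.23570 + 0.062682 = 5.0019.
P₄ = g₄ e^(−E₄/kT) / Z = 0.062682/5.0019 = 0.0125.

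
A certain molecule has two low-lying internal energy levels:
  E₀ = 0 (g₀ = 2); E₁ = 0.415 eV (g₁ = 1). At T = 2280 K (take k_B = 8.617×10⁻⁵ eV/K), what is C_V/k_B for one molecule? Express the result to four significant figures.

k_BT = 8.617×10⁻⁵ × 2280 K = 0.196468 eV.
Eᵢ/kT = 0, 2.11230.
Z = Σ gᵢe^(−Eᵢ/kT) = 2·e^(−0) + 1·e^(−2.11230) = 2.00000 + 0.120959 = 2.12096.
⟨E⟩ = 0.0236676 eV, ⟨E²⟩ = 0.00982204 eV².
C_V/k_B = (⟨E²⟩ − ⟨E⟩²)/(kT)² = (0.00982204 − 0.000560155)/0.0385997 = 0.2399.

0.2399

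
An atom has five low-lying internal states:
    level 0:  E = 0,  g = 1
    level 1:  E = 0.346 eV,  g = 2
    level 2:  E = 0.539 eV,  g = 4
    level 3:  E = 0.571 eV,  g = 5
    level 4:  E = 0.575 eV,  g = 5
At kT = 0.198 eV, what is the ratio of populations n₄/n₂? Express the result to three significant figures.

n₄/n₂ = (g₄/g₂) exp[−(E₄−E₂)/kT] = (5/4) × exp(−(0.036 eV)/(0.198 eV)) = (5/4) × exp(-0.18182) = 1.04.

1.04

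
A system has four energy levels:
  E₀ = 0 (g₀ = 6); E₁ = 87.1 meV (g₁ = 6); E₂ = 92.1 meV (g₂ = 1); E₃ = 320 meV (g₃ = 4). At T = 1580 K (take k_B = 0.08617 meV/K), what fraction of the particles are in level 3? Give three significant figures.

k_BT = 0.08617 × 1580 K = 136.15 meV.
Eᵢ/kT = 0, 0.63974, 0.67646, 2.3503.
Z = Σ gᵢe^(−Eᵢ/kT) = 6·e^(−0) + 6·e^(−0.63974) + 1·e^(−0.67646) + 4·e^(−2.3503) = 6.0000 + 3.1646 + 0.50841 + 0.38136 = 10.054.
P₃ = g₃ e^(−E₃/kT) / Z = 0.38136/10.054 = 0.0379.

0.0379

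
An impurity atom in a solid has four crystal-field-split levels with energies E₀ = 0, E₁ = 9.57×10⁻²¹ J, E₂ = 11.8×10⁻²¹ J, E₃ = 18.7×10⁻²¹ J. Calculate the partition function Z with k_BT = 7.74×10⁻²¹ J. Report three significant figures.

Eᵢ/kT = 0, 1.2364, 1.5245, 2.4160.
Z = Σ e^(−Eᵢ/kT) = e^(−0) + e^(−1.2364) + e^(−1.5245) + e^(−2.4160) = 1.0000 + 0.29043 + 0.21773 + 0.089278 = 1.5974.

Z = 1.60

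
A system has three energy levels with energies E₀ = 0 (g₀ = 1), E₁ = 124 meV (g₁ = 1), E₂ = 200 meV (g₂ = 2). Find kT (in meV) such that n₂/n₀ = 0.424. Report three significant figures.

n₂/n₀ = (g₂/g₀) exp[−(E₂−E₀)/kT] = 0.424.
⇒ (E₂−E₀)/kT = ln((2/1)/0.424) = ln(4.7170) = 1.5512.
kT = 200 meV / 1.5512 = 129 meV.

129 meV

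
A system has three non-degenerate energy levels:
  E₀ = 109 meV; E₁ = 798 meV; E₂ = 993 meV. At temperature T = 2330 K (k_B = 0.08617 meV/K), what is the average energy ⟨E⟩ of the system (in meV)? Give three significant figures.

k_BT = 0.08617 × 2330 K = 200.78 meV.
Eᵢ/kT = 0.54288, 3.9745, 4.9457.
Z = Σ e^(−Eᵢ/kT) = e^(−0.54288) + e^(−3.9745) + e^(−4.9457) = 0.58107 + 0.018789 + 0.0071139 = 0.60697.
⟨E⟩ = Σ Eᵢ e^(−Eᵢ/kT) / Z = (109·0.58107 + 798·0.018789 + 993·0.0071139) / 0.60697 = 141 meV.

141 meV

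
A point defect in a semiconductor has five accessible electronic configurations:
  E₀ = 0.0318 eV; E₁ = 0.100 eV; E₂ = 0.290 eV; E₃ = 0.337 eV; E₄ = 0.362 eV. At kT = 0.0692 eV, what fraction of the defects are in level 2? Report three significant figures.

Eᵢ/kT = 0.45954, 1.4451, 4.1908, 4.8699, 5.2312.
Z = Σ e^(−Eᵢ/kT) = e^(−0.45954) + e^(−1.4451) + e^(−4.1908) + e^(−4.8699) + e^(−5.2312) = 0.63157 + 0.23572 + 0.015134 + 0.0076741 + 0.0053471 = 0.89545.
P₂ = e^(−E₂/kT) / Z = 0.015134/0.89545 = 0.0169.

0.0169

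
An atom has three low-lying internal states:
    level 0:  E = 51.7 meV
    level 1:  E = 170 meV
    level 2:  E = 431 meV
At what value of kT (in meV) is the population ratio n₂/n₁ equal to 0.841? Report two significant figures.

1500 meV

n₂/n₁ = exp[−(E₂−E₁)/kT] = 0.841.
⇒ (E₂−E₁)/kT = ln(1/0.841) = ln(1.189) = 0.1731.
kT = 261 meV / 0.1731 = 1500 meV.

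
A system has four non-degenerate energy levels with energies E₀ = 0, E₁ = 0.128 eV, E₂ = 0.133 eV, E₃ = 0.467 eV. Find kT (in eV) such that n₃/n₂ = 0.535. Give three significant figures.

0.534 eV

n₃/n₂ = exp[−(E₃−E₂)/kT] = 0.535.
⇒ (E₃−E₂)/kT = ln(1/0.535) = ln(1.8692) = 0.62551.
kT = 0.334 eV / 0.62551 = 0.534 eV.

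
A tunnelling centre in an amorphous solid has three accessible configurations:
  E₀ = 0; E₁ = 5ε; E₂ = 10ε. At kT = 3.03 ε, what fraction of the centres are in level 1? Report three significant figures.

Eᵢ/kT = 0, 1.6502, 3.3003.
Z = Σ e^(−Eᵢ/kT) = e^(−0) + e^(−1.6502) + e^(−3.3003) = 1.0000 + 0.19201 + 0.036872 = 1.2289.
P₁ = e^(−E₁/kT) / Z = 0.19201/1.2289 = 0.156.

0.156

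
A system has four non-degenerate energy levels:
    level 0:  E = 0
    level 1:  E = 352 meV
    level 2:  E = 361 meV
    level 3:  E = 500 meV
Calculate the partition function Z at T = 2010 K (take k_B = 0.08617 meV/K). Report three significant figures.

k_BT = 0.08617 × 2010 K = 173.20 meV.
Eᵢ/kT = 0, 2.0323, 2.0843, 2.8868.
Z = Σ e^(−Eᵢ/kT) = e^(−0) + e^(−2.0323) + e^(−2.0843) + e^(−2.8868) = 1.0000 + 0.13103 + 0.12439 + 0.055754 = 1.3112.

Z = 1.31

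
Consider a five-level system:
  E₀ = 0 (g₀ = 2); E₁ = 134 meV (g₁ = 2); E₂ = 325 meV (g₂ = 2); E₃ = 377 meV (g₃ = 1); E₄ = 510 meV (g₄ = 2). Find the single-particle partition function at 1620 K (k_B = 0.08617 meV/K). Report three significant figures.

k_BT = 0.08617 × 1620 K = 139.60 meV.
Eᵢ/kT = 0, 0.95989, 2.3281, 2.7006, 3.6533.
Z = Σ gᵢe^(−Eᵢ/kT) = 2·e^(−0) + 2·e^(−0.95989) + 2·e^(−2.3281) + 1·e^(−2.7006) + 2·e^(−3.6533) = 2.0000 + 0.76587 + 0.19496 + 0.067165 + 0.051811 = 3.0798.

Z = 3.08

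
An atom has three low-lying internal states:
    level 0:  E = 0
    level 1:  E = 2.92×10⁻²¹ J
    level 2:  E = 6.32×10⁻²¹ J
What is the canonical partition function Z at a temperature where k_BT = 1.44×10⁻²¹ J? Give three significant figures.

Z = 1.14

Eᵢ/kT = 0, 2.0278, 4.3889.
Z = Σ e^(−Eᵢ/kT) = e^(−0) + e^(−2.0278) + e^(−4.3889) = 1.0000 + 0.13162 + 0.012414 = 1.1440.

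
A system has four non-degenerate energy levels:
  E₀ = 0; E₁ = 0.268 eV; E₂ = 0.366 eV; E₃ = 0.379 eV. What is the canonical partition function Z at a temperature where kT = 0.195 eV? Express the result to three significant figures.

Eᵢ/kT = 0, 1.3744, 1.8769, 1.9436.
Z = Σ e^(−Eᵢ/kT) = e^(−0) + e^(−1.3744) + e^(−1.8769) + e^(−1.9436) = 1.0000 + 0.25299 + 0.15306 + 0.14319 = 1.5492.

Z = 1.55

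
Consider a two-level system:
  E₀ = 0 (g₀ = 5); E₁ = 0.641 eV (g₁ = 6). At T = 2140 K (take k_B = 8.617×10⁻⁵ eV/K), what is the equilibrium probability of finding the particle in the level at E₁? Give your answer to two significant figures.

0.036

k_BT = 8.617×10⁻⁵ × 2140 K = 0.1844 eV.
Eᵢ/kT = 0, 3.476.
Z = Σ gᵢe^(−Eᵢ/kT) = 5·e^(−0) + 6·e^(−3.476) = 5.000 + 0.1856 = 5.186.
P₁ = g₁ e^(−E₁/kT) / Z = 0.1856/5.186 = 0.036.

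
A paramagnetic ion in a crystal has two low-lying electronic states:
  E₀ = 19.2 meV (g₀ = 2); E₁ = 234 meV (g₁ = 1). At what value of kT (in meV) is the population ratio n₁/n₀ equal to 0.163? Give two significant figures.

190 meV

n₁/n₀ = (g₁/g₀) exp[−(E₁−E₀)/kT] = 0.163.
⇒ (E₁−E₀)/kT = ln((1/2)/0.163) = ln(3.067) = 1.121.
kT = 214.8 meV / 1.121 = 190 meV.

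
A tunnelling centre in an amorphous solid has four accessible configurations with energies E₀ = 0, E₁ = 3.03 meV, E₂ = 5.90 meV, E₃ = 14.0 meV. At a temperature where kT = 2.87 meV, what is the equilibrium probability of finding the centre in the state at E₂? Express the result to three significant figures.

Eᵢ/kT = 0, 1.0557, 2.0557, 4.8780.
Z = Σ e^(−Eᵢ/kT) = e^(−0) + e^(−1.0557) + e^(−2.0557) + e^(−4.8780) = 1.0000 + 0.34795 + 0.12800 + 0.0076122 = 1.4836.
P₂ = e^(−E₂/kT) / Z = 0.12800/1.4836 = 0.0863.

0.0863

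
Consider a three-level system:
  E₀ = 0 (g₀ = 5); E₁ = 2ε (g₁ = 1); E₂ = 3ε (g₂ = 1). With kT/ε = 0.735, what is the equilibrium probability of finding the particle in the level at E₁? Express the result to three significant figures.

0.0129

Eᵢ/kT = 0, 2.7211, 4.0816.
Z = Σ gᵢe^(−Eᵢ/kT) = 5·e^(−0) + 1·e^(−2.7211) + 1·e^(−4.0816) = 5.0000 + 0.065802 + 0.016880 = 5.0827.
P₁ = g₁ e^(−E₁/kT) / Z = 0.065802/5.0827 = 0.0129.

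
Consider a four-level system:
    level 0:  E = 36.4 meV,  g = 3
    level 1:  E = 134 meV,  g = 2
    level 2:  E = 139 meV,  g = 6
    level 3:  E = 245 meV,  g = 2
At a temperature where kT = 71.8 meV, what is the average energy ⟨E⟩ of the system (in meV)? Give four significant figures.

79.96 meV

Eᵢ/kT = 0.506964, 1.86630, 1.93593, 3.41226.
Z = Σ gᵢe^(−Eᵢ/kT) = 3·e^(−0.506964) + 2·e^(−1.86630) + 6·e^(−1.93593) + 2·e^(−3.41226) = 1.80696 + 0.309390 + 0.865740 + 0.0659332 = 3.04802.
⟨E⟩ = Σ Eᵢ gᵢe^(−Eᵢ/kT) / Z = (36.4·1.80696 + 134·0.309390 + 139·0.865740 + 245·0.0659332) / 3.04802 = 79.96 meV.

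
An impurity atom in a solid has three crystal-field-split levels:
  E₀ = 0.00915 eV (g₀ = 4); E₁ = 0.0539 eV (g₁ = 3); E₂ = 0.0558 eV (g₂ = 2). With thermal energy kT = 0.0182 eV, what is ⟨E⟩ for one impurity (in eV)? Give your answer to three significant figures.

0.0134 eV

Eᵢ/kT = 0.50275, 2.9615, 3.0659.
Z = Σ gᵢe^(−Eᵢ/kT) = 4·e^(−0.50275) + 3·e^(−2.9615) + 2·e^(−3.0659) = 2.4195 + 0.15522 + 0.093224 = 2.6679.
⟨E⟩ = Σ Eᵢ gᵢe^(−Eᵢ/kT) / Z = (0.00915·2.4195 + 0.0539·0.15522 + 0.0558·0.093224) / 2.6679 = 0.0134 eV.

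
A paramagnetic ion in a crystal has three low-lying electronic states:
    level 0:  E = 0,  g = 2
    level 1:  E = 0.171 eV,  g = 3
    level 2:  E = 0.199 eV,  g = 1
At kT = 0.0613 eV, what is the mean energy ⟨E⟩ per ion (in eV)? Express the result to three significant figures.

0.0177 eV

Eᵢ/kT = 0, 2.7896, 3.2463.
Z = Σ gᵢe^(−Eᵢ/kT) = 2·e^(−0) + 3·e^(−2.7896) + 1·e^(−3.2463) = 2.0000 + 0.18434 + 0.038918 = 2.2233.
⟨E⟩ = Σ Eᵢ gᵢe^(−Eᵢ/kT) / Z = (0·2.0000 + 0.171·0.18434 + 0.199·0.038918) / 2.2233 = 0.0177 eV.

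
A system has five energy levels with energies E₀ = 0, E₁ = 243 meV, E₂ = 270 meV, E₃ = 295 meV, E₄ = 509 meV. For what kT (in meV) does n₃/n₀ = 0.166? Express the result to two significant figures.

160 meV

n₃/n₀ = exp[−(E₃−E₀)/kT] = 0.166.
⇒ (E₃−E₀)/kT = ln(1/0.166) = ln(6.024) = 1.796.
kT = 295 meV / 1.796 = 160 meV.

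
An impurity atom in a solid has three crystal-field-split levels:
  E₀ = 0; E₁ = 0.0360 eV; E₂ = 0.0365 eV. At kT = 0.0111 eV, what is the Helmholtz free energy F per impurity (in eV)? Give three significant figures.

Eᵢ/kT = 0, 3.2432, 3.2883.
Z = Σ e^(−Eᵢ/kT) = e^(−0) + e^(−3.2432) + e^(−3.2883) = 1.0000 + 0.039039 + 0.037317 = 1.0764.
F = −kT ln Z = −0.0111 × ln(1.0764) = −0.0111 × 0.073622 = -0.000817 eV.

-0.000817 eV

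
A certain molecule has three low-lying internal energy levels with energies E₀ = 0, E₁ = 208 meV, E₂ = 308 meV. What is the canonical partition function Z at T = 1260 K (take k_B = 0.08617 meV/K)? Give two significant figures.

Z = 1.2

k_BT = 0.08617 × 1260 K = 108.6 meV.
Eᵢ/kT = 0, 1.915, 2.836.
Z = Σ e^(−Eᵢ/kT) = e^(−0) + e^(−1.915) + e^(−2.836) = 1.000 + 0.1473 + 0.05866 = 1.206.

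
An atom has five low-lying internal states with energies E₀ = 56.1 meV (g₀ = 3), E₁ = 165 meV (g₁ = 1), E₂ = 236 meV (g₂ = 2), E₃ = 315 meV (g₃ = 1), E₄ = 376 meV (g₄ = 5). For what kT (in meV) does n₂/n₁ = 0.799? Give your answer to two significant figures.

77 meV

n₂/n₁ = (g₂/g₁) exp[−(E₂−E₁)/kT] = 0.799.
⇒ (E₂−E₁)/kT = ln((2/1)/0.799) = ln(2.503) = 0.9175.
kT = 71 meV / 0.9175 = 77 meV.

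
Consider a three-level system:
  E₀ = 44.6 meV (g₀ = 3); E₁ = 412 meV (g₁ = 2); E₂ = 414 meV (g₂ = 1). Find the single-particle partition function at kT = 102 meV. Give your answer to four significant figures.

Eᵢ/kT = 0.437255, 4.03922, 4.05882.
Z = Σ gᵢe^(−Eᵢ/kT) = 3·e^(−0.437255) + 2·e^(−4.03922) + 1·e^(−4.05882) = 1.93742 + 0.0352224 + 0.0172694 = 1.98991.

Z = 1.990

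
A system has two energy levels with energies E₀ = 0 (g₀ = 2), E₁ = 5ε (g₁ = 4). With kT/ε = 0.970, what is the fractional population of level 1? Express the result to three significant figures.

Eᵢ/kT = 0, 5.1546.
Z = Σ gᵢe^(−Eᵢ/kT) = 2·e^(−0) + 4·e^(−5.1546) = 2.0000 + 0.023091 = 2.0231.
P₁ = g₁ e^(−E₁/kT) / Z = 0.023091/2.0231 = 0.0114.

0.0114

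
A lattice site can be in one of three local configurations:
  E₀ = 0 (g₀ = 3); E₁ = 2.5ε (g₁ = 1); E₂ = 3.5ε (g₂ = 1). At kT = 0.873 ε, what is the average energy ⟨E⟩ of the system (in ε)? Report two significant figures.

Eᵢ/kT = 0, 2.864, 4.009.
Z = Σ gᵢe^(−Eᵢ/kT) = 3·e^(−0) + 1·e^(−2.864) + 1·e^(−4.009) = 3.000 + 0.05704 + 0.01815 = 3.075.
⟨E⟩ = Σ Eᵢ gᵢe^(−Eᵢ/kT) / Z = (0·3.000 + 2.5·0.05704 + 3.5·0.01815) / 3.075 = 0.067 ε.

0.067 ε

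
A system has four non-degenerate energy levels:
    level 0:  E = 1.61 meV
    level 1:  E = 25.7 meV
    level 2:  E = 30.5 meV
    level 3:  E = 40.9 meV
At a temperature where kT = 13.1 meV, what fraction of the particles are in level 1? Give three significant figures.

0.121

Eᵢ/kT = 0.12290, 1.9618, 2.3282, 3.1221.
Z = Σ e^(−Eᵢ/kT) = e^(−0.12290) + e^(−1.9618) + e^(−2.3282) + e^(−3.1221) = 0.88435 + 0.14061 + 0.097471 + 0.044065 = 1.1665.
P₁ = e^(−E₁/kT) / Z = 0.14061/1.1665 = 0.121.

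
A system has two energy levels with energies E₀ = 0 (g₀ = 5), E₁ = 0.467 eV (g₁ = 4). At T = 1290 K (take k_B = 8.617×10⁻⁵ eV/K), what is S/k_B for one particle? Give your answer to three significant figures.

k_BT = 8.617×10⁻⁵ × 1290 K = 0.11116 eV.
Eᵢ/kT = 0, 4.2012.
Z = Σ gᵢe^(−Eᵢ/kT) = 5·e^(−0) + 4·e^(−4.2012) = 5.0000 + 0.059910 = 5.0599.
⟨E⟩ = Σ EᵢPᵢ = 0.0055294 eV.
S/k_B = ln Z + ⟨E⟩/kT = ln(5.0599) + 0.0055294/0.11116 = 1.6213 + 0.049743 = 1.67.

1.67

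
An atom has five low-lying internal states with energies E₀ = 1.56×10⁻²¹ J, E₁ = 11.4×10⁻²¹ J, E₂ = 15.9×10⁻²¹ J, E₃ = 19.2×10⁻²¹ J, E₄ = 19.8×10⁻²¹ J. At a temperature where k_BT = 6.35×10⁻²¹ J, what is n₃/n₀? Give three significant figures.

n₃/n₀ = exp[−(E₃−E₀)/kT] = exp(−(17.64 ×10⁻²¹ J)/(6.35 ×10⁻²¹ J)) = exp(-2.7780) = 0.0622.

0.0622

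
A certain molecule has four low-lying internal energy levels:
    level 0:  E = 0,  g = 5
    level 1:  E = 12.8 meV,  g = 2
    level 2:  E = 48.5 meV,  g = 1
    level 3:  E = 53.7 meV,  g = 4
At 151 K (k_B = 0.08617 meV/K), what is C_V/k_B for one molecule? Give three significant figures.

0.335

k_BT = 0.08617 × 151 K = 13.012 meV.
Eᵢ/kT = 0, 0.98371, 3.7273, 4.1270.
Z = Σ gᵢe^(−Eᵢ/kT) = 5·e^(−0) + 2·e^(−0.98371) + 1·e^(−3.7273) + 4·e^(−4.1270) = 5.0000 + 0.74784 + 0.024058 + 0.064525 = 5.8364.
⟨E⟩ = 2.4337 meV, ⟨E²⟩ = 62.571 meV².
C_V/k_B = (⟨E²⟩ − ⟨E⟩²)/(kT)² = (62.571 − 5.9229)/169.31 = 0.335.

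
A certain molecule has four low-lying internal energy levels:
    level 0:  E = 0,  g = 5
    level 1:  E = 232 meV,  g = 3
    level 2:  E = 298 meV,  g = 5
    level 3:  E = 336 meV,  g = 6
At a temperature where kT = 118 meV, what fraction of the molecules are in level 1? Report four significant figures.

0.06809

Eᵢ/kT = 0, 1.96610, 2.52542, 2.84746.
Z = Σ gᵢe^(−Eᵢ/kT) = 5·e^(−0) + 3·e^(−1.96610) + 5·e^(−2.52542) + 6·e^(−2.84746) = 5.00000 + 0.420005 + 0.400123 + 0.347949 = 6.16808.
P₁ = g₁ e^(−E₁/kT) / Z = 0.420005/6.16808 = 0.06809.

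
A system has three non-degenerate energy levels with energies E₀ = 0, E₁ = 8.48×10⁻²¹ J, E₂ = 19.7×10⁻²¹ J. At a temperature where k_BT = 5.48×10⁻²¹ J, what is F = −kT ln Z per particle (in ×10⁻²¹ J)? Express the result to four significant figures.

Eᵢ/kT = 0, 1.54745, 3.59489.
Z = Σ e^(−Eᵢ/kT) = e^(−0) + e^(−1.54745) + e^(−3.59489) = 1.00000 + 0.212790 + 0.0274637 = 1.24025.
F = −kT ln Z = −5.48 × ln(1.24025) = −5.48 × 0.215313 = -1.180 ×10⁻²¹ J.

-1.180 ×10⁻²¹ J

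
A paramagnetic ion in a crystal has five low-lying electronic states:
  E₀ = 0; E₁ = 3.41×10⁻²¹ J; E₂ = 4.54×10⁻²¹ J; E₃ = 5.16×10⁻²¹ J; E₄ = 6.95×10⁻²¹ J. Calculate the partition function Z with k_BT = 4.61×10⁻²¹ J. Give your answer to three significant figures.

Eᵢ/kT = 0, 0.73970, 0.98482, 1.1193, 1.5076.
Z = Σ e^(−Eᵢ/kT) = e^(−0) + e^(−0.73970) + e^(−0.98482) + e^(−1.1193) + e^(−1.5076) = 1.0000 + 0.47726 + 0.37351 + 0.32651 + 0.22144 = 2.3987.

Z = 2.40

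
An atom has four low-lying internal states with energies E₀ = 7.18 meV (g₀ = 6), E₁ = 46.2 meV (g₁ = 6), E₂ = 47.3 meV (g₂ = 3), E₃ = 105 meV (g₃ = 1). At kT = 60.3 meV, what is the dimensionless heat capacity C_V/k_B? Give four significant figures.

0.1349

Eᵢ/kT = 0.119071, 0.766169, 0.784411, 1.74129.
Z = Σ gᵢe^(−Eᵢ/kT) = 6·e^(−0.119071) + 6·e^(−0.766169) + 3·e^(−0.784411) + 1·e^(−1.74129) = 5.32647 + 2.78874 + 1.36917 + 0.175294 = 9.65967.
⟨E⟩ = 25.9068 meV, ⟨E²⟩ = 1161.82 meV².
C_V/k_B = (⟨E²⟩ − ⟨E⟩²)/(kT)² = (1161.82 − 671.162)/3636.09 = 0.1349.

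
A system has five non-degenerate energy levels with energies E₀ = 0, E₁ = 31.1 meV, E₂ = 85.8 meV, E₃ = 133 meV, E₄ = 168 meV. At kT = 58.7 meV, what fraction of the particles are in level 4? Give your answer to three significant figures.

Eᵢ/kT = 0, 0.52981, 1.4617, 2.2658, 2.8620.
Z = Σ e^(−Eᵢ/kT) = e^(−0) + e^(−0.52981) + e^(−1.4617) + e^(−2.2658) + e^(−2.8620) = 1.0000 + 0.58872 + 0.23184 + 0.10375 + 0.057154 = 1.9815.
P₄ = e^(−E₄/kT) / Z = 0.057154/1.9815 = 0.0288.

0.0288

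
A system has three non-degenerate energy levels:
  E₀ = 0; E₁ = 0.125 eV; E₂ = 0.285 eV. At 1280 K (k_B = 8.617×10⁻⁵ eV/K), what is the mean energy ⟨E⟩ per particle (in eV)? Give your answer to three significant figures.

k_BT = 8.617×10⁻⁵ × 1280 K = 0.11030 eV.
Eᵢ/kT = 0, 1.1333, 2.5839.
Z = Σ e^(−Eᵢ/kT) = e^(−0) + e^(−1.1333) + e^(−2.5839) = 1.0000 + 0.32197 + 0.075479 = 1.3974.
⟨E⟩ = Σ Eᵢ e^(−Eᵢ/kT) / Z = (0·1.0000 + 0.125·0.32197 + 0.285·0.075479) / 1.3974 = 0.0442 eV.

0.0442 eV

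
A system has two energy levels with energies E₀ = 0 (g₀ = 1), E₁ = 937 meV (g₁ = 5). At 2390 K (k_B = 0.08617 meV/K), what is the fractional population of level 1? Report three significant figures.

k_BT = 0.08617 × 2390 K = 205.95 meV.
Eᵢ/kT = 0, 4.5496.
Z = Σ gᵢe^(−Eᵢ/kT) = 1·e^(−0) + 5·e^(−4.5496) = 1.0000 + 0.052857 = 1.0529.
P₁ = g₁ e^(−E₁/kT) / Z = 0.052857/1.0529 = 0.0502.

0.0502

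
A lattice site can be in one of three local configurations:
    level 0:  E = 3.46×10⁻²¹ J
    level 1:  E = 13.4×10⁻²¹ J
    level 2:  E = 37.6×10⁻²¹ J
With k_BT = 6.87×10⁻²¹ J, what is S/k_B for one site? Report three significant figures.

Eᵢ/kT = 0.50364, 1.9505, 5.4731.
Z = Σ e^(−Eᵢ/kT) = e^(−0.50364) + e^(−1.9505) + e^(−5.4731) = 0.60433 + 0.14220 + 0.0041982 = 0.75073.
⟨E⟩ = Σ EᵢPᵢ = 5.5337 ×10⁻²¹ J.
S/k_B = ln Z + ⟨E⟩/kT = ln(0.75073) + 5.5337/6.87 = -0.28671 + 0.80549 = 0.519.

0.519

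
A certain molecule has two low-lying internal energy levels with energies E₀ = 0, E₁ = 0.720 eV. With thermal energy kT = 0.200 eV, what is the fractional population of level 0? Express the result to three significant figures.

0.973

Eᵢ/kT = 0, 3.6000.
Z = Σ e^(−Eᵢ/kT) = e^(−0) + e^(−3.6000) = 1.0000 + 0.027324 = 1.0273.
P₀ = e^(−E₀/kT) / Z = 1.0000/1.0273 = 0.973.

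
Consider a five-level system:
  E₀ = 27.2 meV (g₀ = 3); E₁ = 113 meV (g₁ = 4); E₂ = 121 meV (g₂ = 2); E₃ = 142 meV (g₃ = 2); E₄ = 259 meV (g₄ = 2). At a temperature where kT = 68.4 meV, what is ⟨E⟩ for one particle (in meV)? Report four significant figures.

67.29 meV

Eᵢ/kT = 0.397661, 1.65205, 1.76901, 2.07602, 3.78655.
Z = Σ gᵢe^(−Eᵢ/kT) = 3·e^(−0.397661) + 4·e^(−1.65205) + 2·e^(−1.76901) + 2·e^(−2.07602) + 2·e^(−3.78655) = 2.01567 + 0.766626 + 0.341003 + 0.250857 + 0.0453474 = 3.41950.
⟨E⟩ = Σ Eᵢ gᵢe^(−Eᵢ/kT) / Z = (27.2·2.01567 + 113·0.766626 + 121·0.341003 + 142·0.250857 + 259·0.0453474) / 3.41950 = 67.29 meV.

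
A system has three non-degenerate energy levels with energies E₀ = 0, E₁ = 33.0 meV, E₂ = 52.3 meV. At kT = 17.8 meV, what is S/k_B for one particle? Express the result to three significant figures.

Eᵢ/kT = 0, 1.8539, 2.9382.
Z = Σ e^(−Eᵢ/kT) = e^(−0) + e^(−1.8539) + e^(−2.9382) = 1.0000 + 0.15663 + 0.052961 = 1.2096.
⟨E⟩ = Σ EᵢPᵢ = 6.5630 meV.
S/k_B = ln Z + ⟨E⟩/kT = ln(1.2096) + 6.5630/17.8 = 0.19029 + 0.36871 = 0.559.

0.559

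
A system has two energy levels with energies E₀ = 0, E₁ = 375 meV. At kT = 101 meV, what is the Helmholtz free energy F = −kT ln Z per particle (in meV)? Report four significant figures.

-2.436 meV

Eᵢ/kT = 0, 3.71287.
Z = Σ e^(−Eᵢ/kT) = e^(−0) + e^(−3.71287) = 1.00000 + 0.0244074 = 1.02441.
F = −kT ln Z = −101 × ln(1.02441) = −101 × 0.0241168 = -2.436 meV.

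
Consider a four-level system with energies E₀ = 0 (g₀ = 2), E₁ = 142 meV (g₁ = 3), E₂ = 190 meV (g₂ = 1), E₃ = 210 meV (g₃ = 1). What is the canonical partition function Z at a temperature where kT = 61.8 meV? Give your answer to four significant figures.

Eᵢ/kT = 0, 2.29773, 3.07443, 3.39806.
Z = Σ gᵢe^(−Eᵢ/kT) = 2·e^(−0) + 3·e^(−2.29773) + 1·e^(−3.07443) + 1·e^(−3.39806) = 2.00000 + 0.301460 + 0.0462160 + 0.0334381 = 2.38111.

Z = 2.381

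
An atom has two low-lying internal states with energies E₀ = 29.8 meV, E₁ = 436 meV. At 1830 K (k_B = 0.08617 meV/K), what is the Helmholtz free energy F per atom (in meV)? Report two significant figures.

k_BT = 0.08617 × 1830 K = 157.7 meV.
Eᵢ/kT = 0.1890, 2.765.
Z = Σ e^(−Eᵢ/kT) = e^(−0.1890) + e^(−2.765) = 0.8278 + 0.06298 = 0.8908.
F = −kT ln Z = −157.7 × ln(0.8908) = −157.7 × -0.1156 = 18 meV.

18 meV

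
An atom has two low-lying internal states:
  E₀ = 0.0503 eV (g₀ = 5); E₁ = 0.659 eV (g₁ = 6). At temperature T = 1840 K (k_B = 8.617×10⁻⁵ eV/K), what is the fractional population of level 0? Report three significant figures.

k_BT = 8.617×10⁻⁵ × 1840 K = 0.15855 eV.
Eᵢ/kT = 0.31725, 4.1564.
Z = Σ gᵢe^(−Eᵢ/kT) = 5·e^(−0.31725) + 6·e^(−4.1564) = 3.6407 + 0.093983 = 3.7347.
P₀ = g₀ e^(−E₀/kT) / Z = 3.6407/3.7347 = 0.975.

0.975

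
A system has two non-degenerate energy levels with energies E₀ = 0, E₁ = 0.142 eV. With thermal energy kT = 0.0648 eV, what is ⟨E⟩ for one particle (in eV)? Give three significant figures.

0.0143 eV

Eᵢ/kT = 0, 2.1914.
Z = Σ e^(−Eᵢ/kT) = e^(−0) + e^(−2.1914) = 1.0000 + 0.11176 = 1.1118.
⟨E⟩ = Σ Eᵢ e^(−Eᵢ/kT) / Z = (0·1.0000 + 0.142·0.11176) / 1.1118 = 0.0143 eV.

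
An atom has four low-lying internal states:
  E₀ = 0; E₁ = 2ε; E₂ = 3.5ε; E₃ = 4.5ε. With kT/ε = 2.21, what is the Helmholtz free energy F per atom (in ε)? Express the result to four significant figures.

Eᵢ/kT = 0, 0.904977, 1.58371, 2.03620.
Z = Σ e^(−Eᵢ/kT) = e^(−0) + e^(−0.904977) + e^(−1.58371) + e^(−2.03620) = 1.00000 + 0.404551 + 0.205212 + 0.130524 = 1.74029.
F = −kT ln Z = −2.21 × ln(1.74029) = −2.21 × 0.554052 = -1.224 ε.

-1.224 ε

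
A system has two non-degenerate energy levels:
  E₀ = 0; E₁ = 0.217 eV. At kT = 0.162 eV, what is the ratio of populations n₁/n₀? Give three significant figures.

n₁/n₀ = exp[−(E₁−E₀)/kT] = exp(−(0.217 eV)/(0.162 eV)) = exp(-1.3395) = 0.262.

0.262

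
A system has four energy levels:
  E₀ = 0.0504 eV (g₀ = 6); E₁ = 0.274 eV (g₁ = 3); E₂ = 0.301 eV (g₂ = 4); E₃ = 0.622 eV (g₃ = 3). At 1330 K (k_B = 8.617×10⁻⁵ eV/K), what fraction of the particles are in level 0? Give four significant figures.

k_BT = 8.617×10⁻⁵ × 1330 K = 0.114606 eV.
Eᵢ/kT = 0.439768, 2.39080, 2.62639, 5.42729.
Z = Σ gᵢe^(−Eᵢ/kT) = 6·e^(−0.439768) + 3·e^(−2.39080) + 4·e^(−2.62639) + 3·e^(−5.42729) = 3.86512 + 0.274669 + 0.289357 + 0.0131850 = 4.44233.
P₀ = g₀ e^(−E₀/kT) / Z = 3.86512/4.44233 = 0.8701.

0.8701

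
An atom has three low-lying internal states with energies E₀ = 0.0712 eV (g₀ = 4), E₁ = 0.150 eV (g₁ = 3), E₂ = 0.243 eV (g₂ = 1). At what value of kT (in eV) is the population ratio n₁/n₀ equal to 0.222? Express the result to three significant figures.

n₁/n₀ = (g₁/g₀) exp[−(E₁−E₀)/kT] = 0.222.
⇒ (E₁−E₀)/kT = ln((3/4)/0.222) = ln(3.3784) = 1.2174.
kT = 0.0788 eV / 1.2174 = 0.0647 eV.

0.0647 eV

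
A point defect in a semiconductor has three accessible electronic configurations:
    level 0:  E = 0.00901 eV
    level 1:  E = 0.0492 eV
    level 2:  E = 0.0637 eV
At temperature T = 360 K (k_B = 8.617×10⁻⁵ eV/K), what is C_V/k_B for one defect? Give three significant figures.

k_BT = 8.617×10⁻⁵ × 360 K = 0.031021 eV.
Eᵢ/kT = 0.29045, 1.5860, 2.0534.
Z = Σ e^(−Eᵢ/kT) = e^(−0.29045) + e^(−1.5860) + e^(−2.0534) = 0.74793 + 0.20474 + 0.12830 = 1.0810.
⟨E⟩ = 0.023113 eV, ⟨E²⟩ = 0.00099623 eV².
C_V/k_B = (⟨E²⟩ − ⟨E⟩²)/(kT)² = (0.00099623 − 0.00053421)/0.00096230 = 0.480.

0.480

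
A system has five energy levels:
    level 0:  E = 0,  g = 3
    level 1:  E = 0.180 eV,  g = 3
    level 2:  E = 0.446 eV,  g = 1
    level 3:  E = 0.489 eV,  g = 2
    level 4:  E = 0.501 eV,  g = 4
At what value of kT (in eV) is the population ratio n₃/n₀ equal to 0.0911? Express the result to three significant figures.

0.246 eV

n₃/n₀ = (g₃/g₀) exp[−(E₃−E₀)/kT] = 0.0911.
⇒ (E₃−E₀)/kT = ln((2/3)/0.0911) = ln(7.3180) = 1.9903.
kT = 0.489 eV / 1.9903 = 0.246 eV.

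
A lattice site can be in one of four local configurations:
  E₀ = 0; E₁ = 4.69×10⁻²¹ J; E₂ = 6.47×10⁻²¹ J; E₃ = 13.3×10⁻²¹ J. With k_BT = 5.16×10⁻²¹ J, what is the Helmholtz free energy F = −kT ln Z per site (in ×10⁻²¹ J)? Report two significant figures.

Eᵢ/kT = 0, 0.9089, 1.254, 2.578.
Z = Σ e^(−Eᵢ/kT) = e^(−0) + e^(−0.9089) + e^(−1.254) + e^(−2.578) = 1.000 + 0.4030 + 0.2854 + 0.07593 = 1.764.
F = −kT ln Z = −5.16 × ln(1.764) = −5.16 × 0.5676 = -2.9 ×10⁻²¹ J.

-2.9 ×10⁻²¹ J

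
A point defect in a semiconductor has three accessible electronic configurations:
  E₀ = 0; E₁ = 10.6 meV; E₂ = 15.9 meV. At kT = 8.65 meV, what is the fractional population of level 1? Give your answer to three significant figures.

Eᵢ/kT = 0, 1.2254, 1.8382.
Z = Σ e^(−Eᵢ/kT) = e^(−0) + e^(−1.2254) + e^(−1.8382) = 1.0000 + 0.29364 + 0.15910 = 1.4527.
P₁ = e^(−E₁/kT) / Z = 0.29364/1.4527 = 0.202.

0.202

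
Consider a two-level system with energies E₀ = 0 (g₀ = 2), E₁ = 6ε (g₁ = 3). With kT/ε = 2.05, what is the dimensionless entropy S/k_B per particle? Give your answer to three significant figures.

Eᵢ/kT = 0, 2.9268.
Z = Σ gᵢe^(−Eᵢ/kT) = 2·e^(−0) + 3·e^(−2.9268) = 2.0000 + 0.16070 = 2.1607.
⟨E⟩ = Σ EᵢPᵢ = 0.44624 ε.
S/k_B = ln Z + ⟨E⟩/kT = ln(2.1607) + 0.44624/2.05 = 0.77043 + 0.21768 = 0.988.

0.988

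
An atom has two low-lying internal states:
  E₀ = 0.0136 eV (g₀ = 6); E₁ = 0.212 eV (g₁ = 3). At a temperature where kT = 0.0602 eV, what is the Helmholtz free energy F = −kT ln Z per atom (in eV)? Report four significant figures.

-0.09537 eV

Eᵢ/kT = 0.225914, 3.52159.
Z = Σ gᵢe^(−Eᵢ/kT) = 6·e^(−0.225914) + 3·e^(−3.52159) = 4.78672 + 0.0886572 = 4.87538.
F = −kT ln Z = −0.0602 × ln(4.87538) = −0.0602 × 1.58420 = -0.09537 eV.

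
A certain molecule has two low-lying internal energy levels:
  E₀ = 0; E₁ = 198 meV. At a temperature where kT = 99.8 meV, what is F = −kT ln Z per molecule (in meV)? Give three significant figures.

Eᵢ/kT = 0, 1.9840.
Z = Σ e^(−Eᵢ/kT) = e^(−0) + e^(−1.9840) = 1.0000 + 0.13752 = 1.1375.
F = −kT ln Z = −99.8 × ln(1.1375) = −99.8 × 0.12883 = -12.9 meV.

-12.9 meV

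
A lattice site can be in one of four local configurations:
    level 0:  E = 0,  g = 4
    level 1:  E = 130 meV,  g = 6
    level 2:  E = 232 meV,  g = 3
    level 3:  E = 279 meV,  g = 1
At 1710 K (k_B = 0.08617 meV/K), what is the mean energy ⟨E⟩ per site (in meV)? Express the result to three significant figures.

k_BT = 0.08617 × 1710 K = 147.35 meV.
Eᵢ/kT = 0, 0.88225, 1.5745, 1.8935.
Z = Σ gᵢe^(−Eᵢ/kT) = 4·e^(−0) + 6·e^(−0.88225) + 3·e^(−1.5745) + 1·e^(−1.8935) = 4.0000 + 2.4831 + 0.62133 + 0.15054 = 7.2550.
⟨E⟩ = Σ Eᵢ gᵢe^(−Eᵢ/kT) / Z = (0·4.0000 + 130·2.4831 + 232·0.62133 + 279·0.15054) / 7.2550 = 70.2 meV.

70.2 meV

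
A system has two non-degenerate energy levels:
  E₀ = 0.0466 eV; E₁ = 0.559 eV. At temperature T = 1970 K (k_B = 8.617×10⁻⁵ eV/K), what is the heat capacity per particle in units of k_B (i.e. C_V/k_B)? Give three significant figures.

0.405

k_BT = 8.617×10⁻⁵ × 1970 K = 0.16975 eV.
Eᵢ/kT = 0.27452, 3.2931.
Z = Σ e^(−Eᵢ/kT) = e^(−0.27452) + e^(−3.2931) = 0.75994 + 0.037139 = 0.79708.
⟨E⟩ = 0.070475 eV, ⟨E²⟩ = 0.016630 eV².
C_V/k_B = (⟨E²⟩ − ⟨E⟩²)/(kT)² = (0.016630 − 0.0049667)/0.028815 = 0.405.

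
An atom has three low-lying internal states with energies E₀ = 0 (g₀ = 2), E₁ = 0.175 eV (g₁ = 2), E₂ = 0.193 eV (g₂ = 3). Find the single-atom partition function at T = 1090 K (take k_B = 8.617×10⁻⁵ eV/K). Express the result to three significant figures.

Z = 2.69

k_BT = 8.617×10⁻⁵ × 1090 K = 0.093925 eV.
Eᵢ/kT = 0, 1.8632, 2.0548.
Z = Σ gᵢe^(−Eᵢ/kT) = 2·e^(−0) + 2·e^(−1.8632) + 3·e^(−2.0548) = 2.0000 + 0.31035 + 0.38436 = 2.6947.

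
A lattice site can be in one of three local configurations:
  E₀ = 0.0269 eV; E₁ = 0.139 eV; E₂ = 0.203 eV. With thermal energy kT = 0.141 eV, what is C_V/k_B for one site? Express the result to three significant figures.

Eᵢ/kT = 0.19078, 0.98582, 1.4397.
Z = Σ e^(−Eᵢ/kT) = e^(−0.19078) + e^(−0.98582) + e^(−1.4397) = 0.82631 + 0.37313 + 0.23700 = 1.4364.
⟨E⟩ = 0.085076 eV, ⟨E²⟩ = 0.012235 eV².
C_V/k_B = (⟨E²⟩ − ⟨E⟩²)/(kT)² = (0.012235 − 0.0072379)/0.019881 = 0.251.

0.251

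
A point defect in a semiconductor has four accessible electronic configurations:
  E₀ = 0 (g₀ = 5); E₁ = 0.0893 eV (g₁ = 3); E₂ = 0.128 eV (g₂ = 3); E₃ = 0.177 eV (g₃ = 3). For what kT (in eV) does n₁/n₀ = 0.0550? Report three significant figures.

n₁/n₀ = (g₁/g₀) exp[−(E₁−E₀)/kT] = 0.0550.
⇒ (E₁−E₀)/kT = ln((3/5)/0.0550) = ln(10.909) = 2.3896.
kT = 0.0893 eV / 2.3896 = 0.0374 eV.

0.0374 eV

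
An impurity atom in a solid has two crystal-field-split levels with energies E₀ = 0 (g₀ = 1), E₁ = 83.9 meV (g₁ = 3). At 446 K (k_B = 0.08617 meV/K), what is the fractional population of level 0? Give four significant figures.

0.7473

k_BT = 0.08617 × 446 K = 38.4318 meV.
Eᵢ/kT = 0, 2.18309.
Z = Σ gᵢe^(−Eᵢ/kT) = 1·e^(−0) + 3·e^(−2.18309) = 1.00000 + 0.338078 = 1.33808.
P₀ = g₀ e^(−E₀/kT) / Z = 1.00000/1.33808 = 0.7473.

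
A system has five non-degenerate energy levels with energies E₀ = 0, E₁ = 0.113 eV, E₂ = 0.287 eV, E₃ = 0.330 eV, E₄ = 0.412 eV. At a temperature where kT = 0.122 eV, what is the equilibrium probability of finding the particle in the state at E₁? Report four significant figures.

0.2487

Eᵢ/kT = 0, 0.926230, 2.35246, 2.70492, 3.37705.
Z = Σ e^(−Eᵢ/kT) = e^(−0) + e^(−0.926230) + e^(−2.35246) + e^(−2.70492) + e^(−3.37705) = 1.00000 + 0.396044 + 0.0951348 + 0.0668757 + 0.0341480 = 1.59220.
P₁ = e^(−E₁/kT) / Z = 0.396044/1.59220 = 0.2487.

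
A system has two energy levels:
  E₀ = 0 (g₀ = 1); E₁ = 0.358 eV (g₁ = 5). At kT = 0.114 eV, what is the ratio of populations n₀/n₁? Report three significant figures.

4.62

n₀/n₁ = (g₀/g₁) exp[−(E₀−E₁)/kT] = (1/5) × exp(−(-0.358 eV)/(0.114 eV)) = (1/5) × exp(3.1404) = 4.62.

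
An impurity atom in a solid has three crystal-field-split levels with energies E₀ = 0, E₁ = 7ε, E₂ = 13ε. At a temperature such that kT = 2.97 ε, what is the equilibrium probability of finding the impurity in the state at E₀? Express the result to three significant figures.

0.903

Eᵢ/kT = 0, 2.3569, 4.3771.
Z = Σ e^(−Eᵢ/kT) = e^(−0) + e^(−2.3569) + e^(−4.3771) = 1.0000 + 0.094713 + 0.012562 = 1.1073.
P₀ = e^(−E₀/kT) / Z = 1.0000/1.1073 = 0.903.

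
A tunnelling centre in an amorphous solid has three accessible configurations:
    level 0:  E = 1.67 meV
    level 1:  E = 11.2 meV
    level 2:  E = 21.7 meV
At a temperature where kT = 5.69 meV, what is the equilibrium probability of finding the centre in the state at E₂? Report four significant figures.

0.02432

Eᵢ/kT = 0.293497, 1.96837, 3.81371.
Z = Σ e^(−Eᵢ/kT) = e^(−0.293497) + e^(−1.96837) + e^(−3.81371) = 0.745651 + 0.139684 + 0.0220662 = 0.907401.
P₂ = e^(−E₂/kT) / Z = 0.0220662/0.907401 = 0.02432.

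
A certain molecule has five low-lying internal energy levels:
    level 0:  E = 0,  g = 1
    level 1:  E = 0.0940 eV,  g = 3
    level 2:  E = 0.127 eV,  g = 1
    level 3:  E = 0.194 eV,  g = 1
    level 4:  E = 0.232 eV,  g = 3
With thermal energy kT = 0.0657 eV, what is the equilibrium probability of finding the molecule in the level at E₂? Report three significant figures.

Eᵢ/kT = 0, 1.4307, 1.9330, 2.9528, 3.5312.
Z = Σ gᵢe^(−Eᵢ/kT) = 1·e^(−0) + 3·e^(−1.4307) + 1·e^(−1.9330) + 1·e^(−2.9528) + 3·e^(−3.5312) = 1.0000 + 0.71742 + 0.14471 + 0.052193 + 0.087809 = 2.0021.
P₂ = g₂ e^(−E₂/kT) / Z = 0.14471/2.0021 = 0.0723.

0.0723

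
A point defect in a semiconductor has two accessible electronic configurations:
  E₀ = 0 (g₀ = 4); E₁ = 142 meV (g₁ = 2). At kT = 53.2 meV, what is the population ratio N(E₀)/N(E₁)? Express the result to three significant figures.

n₀/n₁ = (g₀/g₁) exp[−(E₀−E₁)/kT] = (4/2) × exp(−(-142 meV)/(53.2 meV)) = (4/2) × exp(2.6692) = 28.9.

28.9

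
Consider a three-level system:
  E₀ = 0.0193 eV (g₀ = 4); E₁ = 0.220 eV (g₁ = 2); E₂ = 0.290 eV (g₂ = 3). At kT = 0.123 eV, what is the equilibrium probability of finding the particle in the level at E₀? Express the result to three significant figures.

0.847

Eᵢ/kT = 0.15691, 1.7886, 2.3577.
Z = Σ gᵢe^(−Eᵢ/kT) = 4·e^(−0.15691) + 2·e^(−1.7886) + 3·e^(−2.3577) = 3.4191 + 0.33439 + 0.28391 = 4.0374.
P₀ = g₀ e^(−E₀/kT) / Z = 3.4191/4.0374 = 0.847.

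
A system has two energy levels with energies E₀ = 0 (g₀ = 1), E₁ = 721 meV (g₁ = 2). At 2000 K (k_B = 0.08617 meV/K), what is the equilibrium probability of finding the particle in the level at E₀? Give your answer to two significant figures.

0.97

k_BT = 0.08617 × 2000 K = 172.3 meV.
Eᵢ/kT = 0, 4.185.
Z = Σ gᵢe^(−Eᵢ/kT) = 1·e^(−0) + 2·e^(−4.185) = 1.000 + 0.03044 = 1.030.
P₀ = g₀ e^(−E₀/kT) / Z = 1.000/1.030 = 0.97.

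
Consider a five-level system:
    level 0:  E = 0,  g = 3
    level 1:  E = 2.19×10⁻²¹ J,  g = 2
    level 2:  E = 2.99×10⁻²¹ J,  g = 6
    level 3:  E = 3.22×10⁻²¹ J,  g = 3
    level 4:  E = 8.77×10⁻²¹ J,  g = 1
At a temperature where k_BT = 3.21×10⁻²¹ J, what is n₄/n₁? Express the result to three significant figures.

0.0644

n₄/n₁ = (g₄/g₁) exp[−(E₄−E₁)/kT] = (1/2) × exp(−(6.58 ×10⁻²¹ J)/(3.21 ×10⁻²¹ J)) = (1/2) × exp(-2.0498) = 0.0644.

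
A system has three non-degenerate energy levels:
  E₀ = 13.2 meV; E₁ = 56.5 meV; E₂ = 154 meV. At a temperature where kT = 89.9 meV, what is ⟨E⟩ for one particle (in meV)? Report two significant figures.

44 meV

Eᵢ/kT = 0.1468, 0.6285, 1.713.
Z = Σ e^(−Eᵢ/kT) = e^(−0.1468) + e^(−0.6285) + e^(−1.713) = 0.8635 + 0.5334 + 0.1803 = 1.577.
⟨E⟩ = Σ Eᵢ e^(−Eᵢ/kT) / Z = (13.2·0.8635 + 56.5·0.5334 + 154·0.1803) / 1.577 = 44 meV.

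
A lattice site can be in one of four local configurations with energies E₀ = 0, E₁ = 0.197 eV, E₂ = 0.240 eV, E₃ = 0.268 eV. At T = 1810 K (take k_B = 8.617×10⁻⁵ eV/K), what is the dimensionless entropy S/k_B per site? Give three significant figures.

1.11

k_BT = 8.617×10⁻⁵ × 1810 K = 0.15597 eV.
Eᵢ/kT = 0, 1.2631, 1.5388, 1.7183.
Z = Σ e^(−Eᵢ/kT) = e^(−0) + e^(−1.2631) + e^(−1.5388) + e^(−1.7183) = 1.0000 + 0.28278 + 0.21464 + 0.17937 = 1.6768.
⟨E⟩ = Σ EᵢPᵢ = 0.092612 eV.
S/k_B = ln Z + ⟨E⟩/kT = ln(1.6768) + 0.092612/0.15597 = 0.51689 + 0.59378 = 1.11.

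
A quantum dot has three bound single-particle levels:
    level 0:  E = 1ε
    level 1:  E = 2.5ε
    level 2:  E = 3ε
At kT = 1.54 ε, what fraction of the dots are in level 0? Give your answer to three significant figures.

0.606

Eᵢ/kT = 0.64935, 1.6234, 1.9481.
Z = Σ e^(−Eᵢ/kT) = e^(−0.64935) + e^(−1.6234) + e^(−1.9481) = 0.52239 + 0.19723 + 0.14254 = 0.86216.
P₀ = e^(−E₀/kT) / Z = 0.52239/0.86216 = 0.606.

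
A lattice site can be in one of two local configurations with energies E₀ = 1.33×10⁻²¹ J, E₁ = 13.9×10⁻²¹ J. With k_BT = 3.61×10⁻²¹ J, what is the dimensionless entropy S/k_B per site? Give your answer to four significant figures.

0.1341

Eᵢ/kT = 0.368421, 3.85042.
Z = Σ e^(−Eᵢ/kT) = e^(−0.368421) + e^(−3.85042) = 0.691826 + 0.0212708 = 0.713097.
⟨E⟩ = Σ EᵢPᵢ = 1.70495 ×10⁻²¹ J.
S/k_B = ln Z + ⟨E⟩/kT = ln(0.713097) + 1.70495/3.61 = -0.338138 + 0.472285 = 0.1341.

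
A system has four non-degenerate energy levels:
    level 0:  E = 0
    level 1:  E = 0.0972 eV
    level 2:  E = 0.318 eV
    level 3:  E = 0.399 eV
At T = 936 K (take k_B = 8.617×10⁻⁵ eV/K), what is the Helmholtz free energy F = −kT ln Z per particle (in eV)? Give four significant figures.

k_BT = 8.617×10⁻⁵ × 936 K = 0.0806551 eV.
Eᵢ/kT = 0, 1.20513, 3.94271, 4.94699.
Z = Σ e^(−Eᵢ/kT) = e^(−0) + e^(−1.20513) + e^(−3.94271) + e^(−4.94699) = 1.00000 + 0.299653 + 0.0193956 + 0.00710476 = 1.32615.
F = −kT ln Z = −0.0806551 × ln(1.32615) = −0.0806551 × 0.282280 = -0.02277 eV.

-0.02277 eV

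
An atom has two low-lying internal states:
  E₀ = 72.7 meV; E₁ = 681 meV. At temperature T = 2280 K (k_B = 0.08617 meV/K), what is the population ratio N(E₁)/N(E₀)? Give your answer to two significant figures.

k_BT = 0.08617 × 2280 K = 196.5 meV.
n₁/n₀ = exp[−(E₁−E₀)/kT] = exp(−(608.3 meV)/(196.5 meV)) = exp(-3.096) = 0.045.

0.045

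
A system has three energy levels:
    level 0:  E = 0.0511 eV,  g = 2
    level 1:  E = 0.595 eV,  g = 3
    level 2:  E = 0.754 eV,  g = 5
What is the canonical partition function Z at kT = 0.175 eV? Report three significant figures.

Z = 1.66

Eᵢ/kT = 0.29200, 3.4000, 4.3086.
Z = Σ gᵢe^(−Eᵢ/kT) = 2·e^(−0.29200) + 3·e^(−3.4000) + 5·e^(−4.3086) = 1.4935 + 0.10012 + 0.067262 = 1.6609.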